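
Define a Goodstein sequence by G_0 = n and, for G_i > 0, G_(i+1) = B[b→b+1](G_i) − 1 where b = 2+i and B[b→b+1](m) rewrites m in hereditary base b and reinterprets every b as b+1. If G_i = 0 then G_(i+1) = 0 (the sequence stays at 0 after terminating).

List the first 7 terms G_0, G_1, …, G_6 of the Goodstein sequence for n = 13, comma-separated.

[0] 13 ≡ 2^(2 + 1) + 2^2 + 1 (base 2). Lift 3: 109. −1: 108.
[1] 108 ≡ 3^(3 + 1) + 3^3 (base 3). Lift 4: 1280. −1: 1279.
[2] 1279 ≡ 4^(4 + 1) + 3·4^3 + 3·4^2 + 3·4 + 3 (base 4). Lift 5: 16093. −1: 16092.
[3] 16092 ≡ 5^(5 + 1) + 3·5^3 + 3·5^2 + 3·5 + 2 (base 5). Lift 6: 280712. −1: 280711.
[4] 280711 ≡ 6^(6 + 1) + 3·6^3 + 3·6^2 + 3·6 + 1 (base 6). Lift 7: 5765999. −1: 5765998.
[5] 5765998 ≡ 7^(7 + 1) + 3·7^3 + 3·7^2 + 3·7 (base 7). Lift 8: 134219480. −1: 134219479.

13, 108, 1279, 16092, 280711, 5765998, 134219479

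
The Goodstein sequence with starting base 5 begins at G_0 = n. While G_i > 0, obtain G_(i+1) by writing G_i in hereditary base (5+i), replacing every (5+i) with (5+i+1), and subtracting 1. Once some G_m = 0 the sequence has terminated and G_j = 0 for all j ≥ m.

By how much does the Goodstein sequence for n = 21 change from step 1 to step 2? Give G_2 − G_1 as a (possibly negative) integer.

base 5: 21 = 4·5 + 1; at 6: 4·6 + 1 = 25; next = 24
base 6: 24 = 4·6; at 7: 4·7 = 28; next = 27

3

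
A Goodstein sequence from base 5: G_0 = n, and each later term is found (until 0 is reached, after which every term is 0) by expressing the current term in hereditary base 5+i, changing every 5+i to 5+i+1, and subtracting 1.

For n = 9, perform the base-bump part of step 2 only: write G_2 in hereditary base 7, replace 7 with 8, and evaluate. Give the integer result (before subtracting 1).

[0] 9 ≡ 5 + 4 (base 5). Lift 6: 10. −1: 9.
[1] 9 ≡ 6 + 3 (base 6). Lift 7: 10. −1: 9.
[2] 9 ≡ 7 + 2 (base 7). Lift 8: 10. −1: 9.

10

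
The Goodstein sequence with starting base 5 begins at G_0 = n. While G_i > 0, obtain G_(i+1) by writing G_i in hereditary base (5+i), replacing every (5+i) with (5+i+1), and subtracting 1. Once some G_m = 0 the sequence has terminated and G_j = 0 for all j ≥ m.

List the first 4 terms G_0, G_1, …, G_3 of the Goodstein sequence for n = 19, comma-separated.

base 5: 19 = 3·5 + 4; at 6: 3·6 + 4 = 22; next = 21
base 6: 21 = 3·6 + 3; at 7: 3·7 + 3 = 24; next = 23
base 7: 23 = 3·7 + 2; at 8: 3·8 + 2 = 26; next = 25

19, 21, 23, 25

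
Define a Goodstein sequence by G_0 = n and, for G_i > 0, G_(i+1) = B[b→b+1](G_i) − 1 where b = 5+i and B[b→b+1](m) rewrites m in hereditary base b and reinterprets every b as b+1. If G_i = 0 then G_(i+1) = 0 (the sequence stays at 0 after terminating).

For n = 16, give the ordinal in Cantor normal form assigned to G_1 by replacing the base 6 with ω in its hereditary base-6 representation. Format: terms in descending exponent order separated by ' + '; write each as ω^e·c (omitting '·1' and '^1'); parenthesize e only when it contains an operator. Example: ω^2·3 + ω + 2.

step 0: 16 = 3·5 + 1; sub 6 for 5: 3·6 + 1; = 19; G_1 = 19−1 = 18
step 1: 18 = 3·6; sub 7 for 6: 3·7; = 21; G_2 = 21−1 = 20

ω·3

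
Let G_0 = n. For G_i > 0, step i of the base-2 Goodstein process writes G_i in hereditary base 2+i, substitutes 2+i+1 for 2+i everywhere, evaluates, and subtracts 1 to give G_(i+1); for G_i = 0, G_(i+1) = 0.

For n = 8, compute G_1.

80

base 2: 8 = 2^(2 + 1); at 3: 3^(3 + 1) = 81; next = 80
base 3: 80 = 2·3^3 + 2·3^2 + 2·3 + 2; at 4: 2·4^4 + 2·4^2 + 2·4 + 2 = 554; next = 553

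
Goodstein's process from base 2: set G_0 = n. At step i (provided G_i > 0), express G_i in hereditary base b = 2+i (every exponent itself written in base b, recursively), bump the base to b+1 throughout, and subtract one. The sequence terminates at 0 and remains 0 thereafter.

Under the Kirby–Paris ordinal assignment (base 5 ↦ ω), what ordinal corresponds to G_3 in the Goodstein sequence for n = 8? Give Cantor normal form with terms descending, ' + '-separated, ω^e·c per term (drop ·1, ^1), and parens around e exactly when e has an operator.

G_0 = 8. HB_2(8) = 2^(2 + 1). Bump = 81. G_1 = 80.
G_1 = 80. HB_3(80) = 2·3^3 + 2·3^2 + 2·3 + 2. Bump = 554. G_2 = 553.
G_2 = 553. HB_4(553) = 2·4^4 + 2·4^2 + 2·4 + 1. Bump = 6311. G_3 = 6310.

ω^ω·2 + ω^2·2 + ω·2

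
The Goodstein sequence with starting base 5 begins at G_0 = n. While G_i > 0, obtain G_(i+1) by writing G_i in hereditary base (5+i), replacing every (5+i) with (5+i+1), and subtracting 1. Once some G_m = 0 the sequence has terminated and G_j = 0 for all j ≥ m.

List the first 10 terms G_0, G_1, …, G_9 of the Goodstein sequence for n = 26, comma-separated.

[0] 26 ≡ 5^2 + 1 (base 5). Lift 6: 37. −1: 36.
[1] 36 ≡ 6^2 (base 6). Lift 7: 49. −1: 48.
[2] 48 ≡ 6·7 + 6 (base 7). Lift 8: 54. −1: 53.
[3] 53 ≡ 6·8 + 5 (base 8). Lift 9: 59. −1: 58.
[4] 58 ≡ 6·9 + 4 (base 9). Lift 10: 64. −1: 63.
[5] 63 ≡ 6·10 + 3 (base 10). Lift 11: 69. −1: 68.
[6] 68 ≡ 6·11 + 2 (base 11). Lift 12: 74. −1: 73.
[7] 73 ≡ 6·12 + 1 (base 12). Lift 13: 79. −1: 78.
[8] 78 ≡ 6·13 (base 13). Lift 14: 84. −1: 83.

26, 36, 48, 53, 58, 63, 68, 73, 78, 83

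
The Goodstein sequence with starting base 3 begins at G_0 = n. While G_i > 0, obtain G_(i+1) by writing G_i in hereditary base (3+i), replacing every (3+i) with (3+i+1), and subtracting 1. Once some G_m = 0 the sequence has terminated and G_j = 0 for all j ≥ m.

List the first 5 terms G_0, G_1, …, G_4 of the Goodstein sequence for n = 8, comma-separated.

8, 9, 10, 11, 11

base 3: 8 = 2·3 + 2; at 4: 2·4 + 2 = 10; next = 9
base 4: 9 = 2·4 + 1; at 5: 2·5 + 1 = 11; next = 10
base 5: 10 = 2·5; at 6: 2·6 = 12; next = 11
base 6: 11 = 6 + 5; at 7: 7 + 5 = 12; next = 11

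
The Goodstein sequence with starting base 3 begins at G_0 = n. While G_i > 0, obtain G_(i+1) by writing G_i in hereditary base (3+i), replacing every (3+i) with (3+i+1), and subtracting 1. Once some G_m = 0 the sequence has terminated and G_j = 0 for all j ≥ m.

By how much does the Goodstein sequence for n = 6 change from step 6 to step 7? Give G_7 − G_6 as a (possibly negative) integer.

-1

base 3: 6 = 2·3; at 4: 2·4 = 8; next = 7
base 4: 7 = 4 + 3; at 5: 5 + 3 = 8; next = 7
base 5: 7 = 5 + 2; at 6: 6 + 2 = 8; next = 7
base 6: 7 = 6 + 1; at 7: 7 + 1 = 8; next = 7
base 7: 7 = 7; at 8: 8 = 8; next = 7
base 8: 7 = 7; at 9: 7 = 7; next = 6
base 9: 6 = 6; at 10: 6 = 6; next = 5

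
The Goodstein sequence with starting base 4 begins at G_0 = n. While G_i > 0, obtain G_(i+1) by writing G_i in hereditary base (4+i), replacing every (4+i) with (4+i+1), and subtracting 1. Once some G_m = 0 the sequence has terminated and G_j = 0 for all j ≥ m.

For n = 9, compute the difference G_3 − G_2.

9 —HB4→ 2·4 + 1 —bump→ 2·5 + 1 = 11 —(−1)→ 10
10 —HB5→ 2·5 —bump→ 2·6 = 12 —(−1)→ 11
11 —HB6→ 6 + 5 —bump→ 7 + 5 = 12 —(−1)→ 11

0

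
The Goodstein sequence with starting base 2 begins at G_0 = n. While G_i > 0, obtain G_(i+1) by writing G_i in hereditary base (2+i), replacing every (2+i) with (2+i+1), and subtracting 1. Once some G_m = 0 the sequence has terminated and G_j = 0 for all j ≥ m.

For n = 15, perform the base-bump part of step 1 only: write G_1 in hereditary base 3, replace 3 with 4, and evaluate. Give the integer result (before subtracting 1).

G_0 = 15. HB_2(15) = 2^(2 + 1) + 2^2 + 2 + 1. Bump = 112. G_1 = 111.
G_1 = 111. HB_3(111) = 3^(3 + 1) + 3^3 + 3. Bump = 1284. G_2 = 1283.

1284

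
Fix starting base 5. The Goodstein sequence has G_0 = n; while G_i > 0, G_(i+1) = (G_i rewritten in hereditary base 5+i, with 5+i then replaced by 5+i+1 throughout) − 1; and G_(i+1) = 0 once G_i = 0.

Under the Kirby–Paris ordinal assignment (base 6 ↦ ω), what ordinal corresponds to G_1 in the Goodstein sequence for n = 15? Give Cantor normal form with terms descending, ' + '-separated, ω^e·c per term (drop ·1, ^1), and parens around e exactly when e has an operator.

ω·2 + 5

[0] 15 ≡ 3·5 (base 5). Lift 6: 18. −1: 17.
[1] 17 ≡ 2·6 + 5 (base 6). Lift 7: 19. −1: 18.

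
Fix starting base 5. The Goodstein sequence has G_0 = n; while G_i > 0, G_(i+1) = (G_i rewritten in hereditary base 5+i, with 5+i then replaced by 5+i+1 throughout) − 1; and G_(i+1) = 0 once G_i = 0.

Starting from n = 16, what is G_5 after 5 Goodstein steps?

23

[0] 16 ≡ 3·5 + 1 (base 5). Lift 6: 19. −1: 18.
[1] 18 ≡ 3·6 (base 6). Lift 7: 21. −1: 20.
[2] 20 ≡ 2·7 + 6 (base 7). Lift 8: 22. −1: 21.
[3] 21 ≡ 2·8 + 5 (base 8). Lift 9: 23. −1: 22.
[4] 22 ≡ 2·9 + 4 (base 9). Lift 10: 24. −1: 23.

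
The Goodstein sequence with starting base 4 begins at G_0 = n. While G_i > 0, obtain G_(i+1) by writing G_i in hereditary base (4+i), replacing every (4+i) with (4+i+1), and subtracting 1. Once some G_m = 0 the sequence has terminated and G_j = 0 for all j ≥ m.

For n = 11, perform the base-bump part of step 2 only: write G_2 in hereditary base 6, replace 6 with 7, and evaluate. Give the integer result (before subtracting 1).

base 4: 11 = 2·4 + 3; at 5: 2·5 + 3 = 13; next = 12
base 5: 12 = 2·5 + 2; at 6: 2·6 + 2 = 14; next = 13

15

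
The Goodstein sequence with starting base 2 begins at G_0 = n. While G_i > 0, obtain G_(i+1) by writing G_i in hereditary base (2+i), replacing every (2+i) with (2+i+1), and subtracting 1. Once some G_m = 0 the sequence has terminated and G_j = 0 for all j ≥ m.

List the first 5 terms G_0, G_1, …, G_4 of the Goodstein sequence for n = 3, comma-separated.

3, 3, 3, 2, 1

3 —HB2→ 2 + 1 —bump→ 3 + 1 = 4 —(−1)→ 3
3 —HB3→ 3 —bump→ 4 = 4 —(−1)→ 3
3 —HB4→ 3 —bump→ 3 = 3 —(−1)→ 2
2 —HB5→ 2 —bump→ 2 = 2 —(−1)→ 1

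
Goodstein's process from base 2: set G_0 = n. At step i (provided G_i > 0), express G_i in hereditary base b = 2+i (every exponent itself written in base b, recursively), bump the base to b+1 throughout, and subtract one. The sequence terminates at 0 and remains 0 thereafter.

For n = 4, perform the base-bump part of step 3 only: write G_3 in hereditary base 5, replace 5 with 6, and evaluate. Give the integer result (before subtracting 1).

84

G_0 = 4. HB_2(4) = 2^2. Bump = 27. G_1 = 26.
G_1 = 26. HB_3(26) = 2·3^2 + 2·3 + 2. Bump = 42. G_2 = 41.
G_2 = 41. HB_4(41) = 2·4^2 + 2·4 + 1. Bump = 61. G_3 = 60.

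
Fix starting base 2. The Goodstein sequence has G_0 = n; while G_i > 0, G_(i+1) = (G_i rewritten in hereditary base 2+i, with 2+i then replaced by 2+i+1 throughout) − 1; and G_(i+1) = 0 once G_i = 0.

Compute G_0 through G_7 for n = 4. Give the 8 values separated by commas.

4, 26, 41, 60, 83, 109, 139, 173

step 0: 4 = 2^2; sub 3 for 2: 3^3; = 27; G_1 = 27−1 = 26
step 1: 26 = 2·3^2 + 2·3 + 2; sub 4 for 3: 2·4^2 + 2·4 + 2; = 42; G_2 = 42−1 = 41
step 2: 41 = 2·4^2 + 2·4 + 1; sub 5 for 4: 2·5^2 + 2·5 + 1; = 61; G_3 = 61−1 = 60
step 3: 60 = 2·5^2 + 2·5; sub 6 for 5: 2·6^2 + 2·6; = 84; G_4 = 84−1 = 83
step 4: 83 = 2·6^2 + 6 + 5; sub 7 for 6: 2·7^2 + 7 + 5; = 110; G_5 = 110−1 = 109
step 5: 109 = 2·7^2 + 7 + 4; sub 8 for 7: 2·8^2 + 8 + 4; = 140; G_6 = 140−1 = 139
step 6: 139 = 2·8^2 + 8 + 3; sub 9 for 8: 2·9^2 + 9 + 3; = 174; G_7 = 174−1 = 173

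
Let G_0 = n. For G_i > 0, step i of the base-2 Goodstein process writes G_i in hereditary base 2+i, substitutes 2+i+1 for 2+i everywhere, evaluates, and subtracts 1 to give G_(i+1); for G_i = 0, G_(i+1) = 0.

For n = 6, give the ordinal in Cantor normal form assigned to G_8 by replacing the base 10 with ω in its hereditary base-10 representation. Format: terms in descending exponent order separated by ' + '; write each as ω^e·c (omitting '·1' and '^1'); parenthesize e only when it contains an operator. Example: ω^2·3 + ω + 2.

ω^5·5 + ω^4·5 + ω^3·5 + ω^2·5 + ω·5 + 1

i=0: 6 = 2^2 + 2 (b=2); 2→3: 3^3 + 3 = 30; 30−1 = 29
i=1: 29 = 3^3 + 2 (b=3); 3→4: 4^4 + 2 = 258; 258−1 = 257
i=2: 257 = 4^4 + 1 (b=4); 4→5: 5^5 + 1 = 3126; 3126−1 = 3125
i=3: 3125 = 5^5 (b=5); 5→6: 6^6 = 46656; 46656−1 = 46655
i=4: 46655 = 5·6^5 + 5·6^4 + 5·6^3 + 5·6^2 + 5·6 + 5 (b=6); 6→7: 5·7^5 + 5·7^4 + 5·7^3 + 5·7^2 + 5·7 + 5 = 98040; 98040−1 = 98039
i=5: 98039 = 5·7^5 + 5·7^4 + 5·7^3 + 5·7^2 + 5·7 + 4 (b=7); 7→8: 5·8^5 + 5·8^4 + 5·8^3 + 5·8^2 + 5·8 + 4 = 187244; 187244−1 = 187243
i=6: 187243 = 5·8^5 + 5·8^4 + 5·8^3 + 5·8^2 + 5·8 + 3 (b=8); 8→9: 5·9^5 + 5·9^4 + 5·9^3 + 5·9^2 + 5·9 + 3 = 332148; 332148−1 = 332147
i=7: 332147 = 5·9^5 + 5·9^4 + 5·9^3 + 5·9^2 + 5·9 + 2 (b=9); 9→10: 5·10^5 + 5·10^4 + 5·10^3 + 5·10^2 + 5·10 + 2 = 555552; 555552−1 = 555551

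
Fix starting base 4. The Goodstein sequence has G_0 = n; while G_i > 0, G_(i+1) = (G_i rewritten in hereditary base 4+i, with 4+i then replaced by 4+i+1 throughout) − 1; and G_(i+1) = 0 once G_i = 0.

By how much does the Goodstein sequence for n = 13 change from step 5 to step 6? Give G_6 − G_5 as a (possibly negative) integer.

step 0: 13 = 3·4 + 1; sub 5 for 4: 3·5 + 1; = 16; G_1 = 16−1 = 15
step 1: 15 = 3·5; sub 6 for 5: 3·6; = 18; G_2 = 18−1 = 17
step 2: 17 = 2·6 + 5; sub 7 for 6: 2·7 + 5; = 19; G_3 = 19−1 = 18
step 3: 18 = 2·7 + 4; sub 8 for 7: 2·8 + 4; = 20; G_4 = 20−1 = 19
step 4: 19 = 2·8 + 3; sub 9 for 8: 2·9 + 3; = 21; G_5 = 21−1 = 20
step 5: 20 = 2·9 + 2; sub 10 for 9: 2·10 + 2; = 22; G_6 = 22−1 = 21

1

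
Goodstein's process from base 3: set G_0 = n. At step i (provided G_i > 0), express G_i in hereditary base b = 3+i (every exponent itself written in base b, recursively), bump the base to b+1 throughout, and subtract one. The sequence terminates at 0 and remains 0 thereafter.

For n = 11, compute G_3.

35

step 0: 11 = 3^2 + 2; sub 4 for 3: 4^2 + 2; = 18; G_1 = 18−1 = 17
step 1: 17 = 4^2 + 1; sub 5 for 4: 5^2 + 1; = 26; G_2 = 26−1 = 25
step 2: 25 = 5^2; sub 6 for 5: 6^2; = 36; G_3 = 36−1 = 35
step 3: 35 = 5·6 + 5; sub 7 for 6: 5·7 + 5; = 40; G_4 = 40−1 = 39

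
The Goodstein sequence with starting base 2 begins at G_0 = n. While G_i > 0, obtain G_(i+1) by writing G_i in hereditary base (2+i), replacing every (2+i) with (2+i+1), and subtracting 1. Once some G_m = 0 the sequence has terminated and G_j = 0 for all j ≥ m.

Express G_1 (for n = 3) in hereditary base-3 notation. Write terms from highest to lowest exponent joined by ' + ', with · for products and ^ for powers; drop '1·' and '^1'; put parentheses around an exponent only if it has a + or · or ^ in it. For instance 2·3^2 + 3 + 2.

3

G_0=3  [base 2] 2 + 1  →[2↦3]→  3 + 1 = 4  −1 ⇒ G_1=3
G_1=3  [base 3] 3  →[3↦4]→  4 = 4  −1 ⇒ G_2=3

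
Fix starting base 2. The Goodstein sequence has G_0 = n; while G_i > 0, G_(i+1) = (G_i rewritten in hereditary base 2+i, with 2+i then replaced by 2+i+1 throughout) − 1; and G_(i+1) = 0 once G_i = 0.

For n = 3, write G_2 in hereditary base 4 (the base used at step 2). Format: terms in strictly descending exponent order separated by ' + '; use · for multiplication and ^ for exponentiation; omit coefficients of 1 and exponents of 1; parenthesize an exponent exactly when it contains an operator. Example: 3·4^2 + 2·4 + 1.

i=0: 3 = 2 + 1 (b=2); 2→3: 3 + 1 = 4; 4−1 = 3
i=1: 3 = 3 (b=3); 3→4: 4 = 4; 4−1 = 3
i=2: 3 = 3 (b=4); 4→5: 3 = 3; 3−1 = 2

3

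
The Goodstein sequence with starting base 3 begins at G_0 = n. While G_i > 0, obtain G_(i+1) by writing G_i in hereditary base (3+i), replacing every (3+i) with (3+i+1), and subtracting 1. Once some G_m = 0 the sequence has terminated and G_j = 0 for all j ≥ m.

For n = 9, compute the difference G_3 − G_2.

2

G_0 = 9. HB_3(9) = 3^2. Bump = 16. G_1 = 15.
G_1 = 15. HB_4(15) = 3·4 + 3. Bump = 18. G_2 = 17.
G_2 = 17. HB_5(17) = 3·5 + 2. Bump = 20. G_3 = 19.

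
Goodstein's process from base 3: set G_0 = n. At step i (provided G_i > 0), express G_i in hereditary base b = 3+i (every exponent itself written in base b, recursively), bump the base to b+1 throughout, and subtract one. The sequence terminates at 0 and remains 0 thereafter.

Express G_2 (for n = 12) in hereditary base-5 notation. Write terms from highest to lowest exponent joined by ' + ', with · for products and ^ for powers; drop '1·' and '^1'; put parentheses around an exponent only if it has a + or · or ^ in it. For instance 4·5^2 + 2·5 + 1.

(0) 12|_3 = 3^2 + 3 ↦ 4^2 + 4|_4 = 20 ⇒ 19
(1) 19|_4 = 4^2 + 3 ↦ 5^2 + 3|_5 = 28 ⇒ 27
(2) 27|_5 = 5^2 + 2 ↦ 6^2 + 2|_6 = 38 ⇒ 37

5^2 + 2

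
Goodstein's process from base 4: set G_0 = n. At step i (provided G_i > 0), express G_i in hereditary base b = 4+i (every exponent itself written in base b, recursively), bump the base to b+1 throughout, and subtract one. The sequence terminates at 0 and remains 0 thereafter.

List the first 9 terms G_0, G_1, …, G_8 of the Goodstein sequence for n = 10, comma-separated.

10, 11, 12, 13, 13, 13, 13, 13, 13

base 4: 10 = 2·4 + 2; at 5: 2·5 + 2 = 12; next = 11
base 5: 11 = 2·5 + 1; at 6: 2·6 + 1 = 13; next = 12
base 6: 12 = 2·6; at 7: 2·7 = 14; next = 13
base 7: 13 = 7 + 6; at 8: 8 + 6 = 14; next = 13
base 8: 13 = 8 + 5; at 9: 9 + 5 = 14; next = 13
base 9: 13 = 9 + 4; at 10: 10 + 4 = 14; next = 13
base 10: 13 = 10 + 3; at 11: 11 + 3 = 14; next = 13
base 11: 13 = 11 + 2; at 12: 12 + 2 = 14; next = 13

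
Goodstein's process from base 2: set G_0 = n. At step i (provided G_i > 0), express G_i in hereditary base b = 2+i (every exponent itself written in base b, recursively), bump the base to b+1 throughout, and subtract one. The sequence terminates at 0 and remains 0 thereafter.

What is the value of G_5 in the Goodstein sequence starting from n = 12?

i=0: 12 = 2^(2 + 1) + 2^2 (b=2); 2→3: 3^(3 + 1) + 3^3 = 108; 108−1 = 107
i=1: 107 = 3^(3 + 1) + 2·3^2 + 2·3 + 2 (b=3); 3→4: 4^(4 + 1) + 2·4^2 + 2·4 + 2 = 1066; 1066−1 = 1065
i=2: 1065 = 4^(4 + 1) + 2·4^2 + 2·4 + 1 (b=4); 4→5: 5^(5 + 1) + 2·5^2 + 2·5 + 1 = 15686; 15686−1 = 15685
i=3: 15685 = 5^(5 + 1) + 2·5^2 + 2·5 (b=5); 5→6: 6^(6 + 1) + 2·6^2 + 2·6 = 280020; 280020−1 = 280019
i=4: 280019 = 6^(6 + 1) + 2·6^2 + 6 + 5 (b=6); 6→7: 7^(7 + 1) + 2·7^2 + 7 + 5 = 5764911; 5764911−1 = 5764910
i=5: 5764910 = 7^(7 + 1) + 2·7^2 + 7 + 4 (b=7); 7→8: 8^(8 + 1) + 2·8^2 + 8 + 4 = 134217868; 134217868−1 = 134217867

5764910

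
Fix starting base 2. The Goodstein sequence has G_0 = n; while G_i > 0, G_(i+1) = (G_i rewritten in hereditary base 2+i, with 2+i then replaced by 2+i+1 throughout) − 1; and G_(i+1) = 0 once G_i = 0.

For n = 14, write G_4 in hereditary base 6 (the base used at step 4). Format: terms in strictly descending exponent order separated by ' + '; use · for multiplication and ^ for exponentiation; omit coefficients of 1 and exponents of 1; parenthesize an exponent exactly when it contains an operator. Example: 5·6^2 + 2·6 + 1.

6^(6 + 1) + 5·6^5 + 5·6^4 + 5·6^3 + 5·6^2 + 5·6 + 5

base 2: 14 = 2^(2 + 1) + 2^2 + 2; at 3: 3^(3 + 1) + 3^3 + 3 = 111; next = 110
base 3: 110 = 3^(3 + 1) + 3^3 + 2; at 4: 4^(4 + 1) + 4^4 + 2 = 1282; next = 1281
base 4: 1281 = 4^(4 + 1) + 4^4 + 1; at 5: 5^(5 + 1) + 5^5 + 1 = 18751; next = 18750
base 5: 18750 = 5^(5 + 1) + 5^5; at 6: 6^(6 + 1) + 6^6 = 326592; next = 326591
base 6: 326591 = 6^(6 + 1) + 5·6^5 + 5·6^4 + 5·6^3 + 5·6^2 + 5·6 + 5; at 7: 7^(7 + 1) + 5·7^5 + 5·7^4 + 5·7^3 + 5·7^2 + 5·7 + 5 = 5862841; next = 5862840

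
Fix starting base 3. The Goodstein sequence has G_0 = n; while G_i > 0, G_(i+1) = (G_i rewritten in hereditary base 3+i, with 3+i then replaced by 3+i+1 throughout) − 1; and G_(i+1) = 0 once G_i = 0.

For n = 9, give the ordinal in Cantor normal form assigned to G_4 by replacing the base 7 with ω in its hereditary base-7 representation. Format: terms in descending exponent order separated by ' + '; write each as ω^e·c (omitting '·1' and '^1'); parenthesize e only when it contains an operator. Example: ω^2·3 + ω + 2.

ω·3

G_0 = 9. HB_3(9) = 3^2. Bump = 16. G_1 = 15.
G_1 = 15. HB_4(15) = 3·4 + 3. Bump = 18. G_2 = 17.
G_2 = 17. HB_5(17) = 3·5 + 2. Bump = 20. G_3 = 19.
G_3 = 19. HB_6(19) = 3·6 + 1. Bump = 22. G_4 = 21.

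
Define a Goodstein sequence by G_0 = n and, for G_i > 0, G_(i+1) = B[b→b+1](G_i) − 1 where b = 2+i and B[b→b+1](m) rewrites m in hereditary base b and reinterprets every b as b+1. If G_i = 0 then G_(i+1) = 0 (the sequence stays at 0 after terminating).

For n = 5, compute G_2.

base 2: 5 = 2^2 + 1; at 3: 3^3 + 1 = 28; next = 27
base 3: 27 = 3^3; at 4: 4^4 = 256; next = 255
base 4: 255 = 3·4^3 + 3·4^2 + 3·4 + 3; at 5: 3·5^3 + 3·5^2 + 3·5 + 3 = 468; next = 467

255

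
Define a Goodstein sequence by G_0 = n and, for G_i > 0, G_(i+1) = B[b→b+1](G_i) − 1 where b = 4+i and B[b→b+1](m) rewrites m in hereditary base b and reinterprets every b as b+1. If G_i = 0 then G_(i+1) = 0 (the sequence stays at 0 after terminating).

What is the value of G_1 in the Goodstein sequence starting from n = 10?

11

G_0=10  [base 4] 2·4 + 2  →[4↦5]→  2·5 + 2 = 12  −1 ⇒ G_1=11
G_1=11  [base 5] 2·5 + 1  →[5↦6]→  2·6 + 1 = 13  −1 ⇒ G_2=12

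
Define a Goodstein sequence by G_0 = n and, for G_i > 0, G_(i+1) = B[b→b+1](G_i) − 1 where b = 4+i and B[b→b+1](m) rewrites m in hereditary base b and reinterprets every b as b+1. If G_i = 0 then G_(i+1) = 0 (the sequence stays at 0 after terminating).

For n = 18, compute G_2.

step 0: 18 = 4^2 + 2; sub 5 for 4: 5^2 + 2; = 27; G_1 = 27−1 = 26
step 1: 26 = 5^2 + 1; sub 6 for 5: 6^2 + 1; = 37; G_2 = 37−1 = 36
step 2: 36 = 6^2; sub 7 for 6: 7^2; = 49; G_3 = 49−1 = 48

36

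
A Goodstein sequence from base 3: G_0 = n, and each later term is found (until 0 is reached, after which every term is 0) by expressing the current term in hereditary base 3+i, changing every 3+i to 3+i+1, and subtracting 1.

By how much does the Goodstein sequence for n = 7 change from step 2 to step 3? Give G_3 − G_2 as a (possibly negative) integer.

G_0 = 7. HB_3(7) = 2·3 + 1. Bump = 9. G_1 = 8.
G_1 = 8. HB_4(8) = 2·4. Bump = 10. G_2 = 9.
G_2 = 9. HB_5(9) = 5 + 4. Bump = 10. G_3 = 9.

0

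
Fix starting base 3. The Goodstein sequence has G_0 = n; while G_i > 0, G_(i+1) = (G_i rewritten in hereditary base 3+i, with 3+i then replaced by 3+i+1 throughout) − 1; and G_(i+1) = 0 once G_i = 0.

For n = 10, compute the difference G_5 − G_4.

3

G_0=10  [base 3] 3^2 + 1  →[3↦4]→  4^2 + 1 = 17  −1 ⇒ G_1=16
G_1=16  [base 4] 4^2  →[4↦5]→  5^2 = 25  −1 ⇒ G_2=24
G_2=24  [base 5] 4·5 + 4  →[5↦6]→  4·6 + 4 = 28  −1 ⇒ G_3=27
G_3=27  [base 6] 4·6 + 3  →[6↦7]→  4·7 + 3 = 31  −1 ⇒ G_4=30
G_4=30  [base 7] 4·7 + 2  →[7↦8]→  4·8 + 2 = 34  −1 ⇒ G_5=33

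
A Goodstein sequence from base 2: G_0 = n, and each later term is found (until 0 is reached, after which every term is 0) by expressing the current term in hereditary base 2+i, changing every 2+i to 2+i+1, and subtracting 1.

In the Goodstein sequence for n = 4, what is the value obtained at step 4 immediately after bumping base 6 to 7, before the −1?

110

step 0: 4 = 2^2; sub 3 for 2: 3^3; = 27; G_1 = 27−1 = 26
step 1: 26 = 2·3^2 + 2·3 + 2; sub 4 for 3: 2·4^2 + 2·4 + 2; = 42; G_2 = 42−1 = 41
step 2: 41 = 2·4^2 + 2·4 + 1; sub 5 for 4: 2·5^2 + 2·5 + 1; = 61; G_3 = 61−1 = 60
step 3: 60 = 2·5^2 + 2·5; sub 6 for 5: 2·6^2 + 2·6; = 84; G_4 = 84−1 = 83
step 4: 83 = 2·6^2 + 6 + 5; sub 7 for 6: 2·7^2 + 7 + 5; = 110; G_5 = 110−1 = 109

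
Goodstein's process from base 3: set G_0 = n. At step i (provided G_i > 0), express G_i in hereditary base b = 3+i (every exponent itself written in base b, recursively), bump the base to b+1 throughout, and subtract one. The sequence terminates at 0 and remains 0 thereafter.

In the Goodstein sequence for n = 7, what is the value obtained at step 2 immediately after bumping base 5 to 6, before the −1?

G_0 = 7. HB_3(7) = 2·3 + 1. Bump = 9. G_1 = 8.
G_1 = 8. HB_4(8) = 2·4. Bump = 10. G_2 = 9.
G_2 = 9. HB_5(9) = 5 + 4. Bump = 10. G_3 = 9.

10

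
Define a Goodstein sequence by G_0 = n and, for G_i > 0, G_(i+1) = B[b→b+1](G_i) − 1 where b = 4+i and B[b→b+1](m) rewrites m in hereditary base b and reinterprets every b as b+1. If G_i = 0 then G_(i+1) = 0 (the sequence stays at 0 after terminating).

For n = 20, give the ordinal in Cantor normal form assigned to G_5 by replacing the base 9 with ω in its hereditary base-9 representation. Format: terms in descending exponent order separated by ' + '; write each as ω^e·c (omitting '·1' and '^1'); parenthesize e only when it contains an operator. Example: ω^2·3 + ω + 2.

ω^2

i=0: 20 = 4^2 + 4 (b=4); 4→5: 5^2 + 5 = 30; 30−1 = 29
i=1: 29 = 5^2 + 4 (b=5); 5→6: 6^2 + 4 = 40; 40−1 = 39
i=2: 39 = 6^2 + 3 (b=6); 6→7: 7^2 + 3 = 52; 52−1 = 51
i=3: 51 = 7^2 + 2 (b=7); 7→8: 8^2 + 2 = 66; 66−1 = 65
i=4: 65 = 8^2 + 1 (b=8); 8→9: 9^2 + 1 = 82; 82−1 = 81
i=5: 81 = 9^2 (b=9); 9→10: 10^2 = 100; 100−1 = 99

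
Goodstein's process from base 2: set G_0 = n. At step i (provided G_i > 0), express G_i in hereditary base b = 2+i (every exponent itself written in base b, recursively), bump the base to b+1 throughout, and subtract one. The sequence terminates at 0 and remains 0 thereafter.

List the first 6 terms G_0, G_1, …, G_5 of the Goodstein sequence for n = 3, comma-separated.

base 2: 3 = 2 + 1; at 3: 3 + 1 = 4; next = 3
base 3: 3 = 3; at 4: 4 = 4; next = 3
base 4: 3 = 3; at 5: 3 = 3; next = 2
base 5: 2 = 2; at 6: 2 = 2; next = 1
base 6: 1 = 1; at 7: 1 = 1; next = 0

3, 3, 3, 2, 1, 0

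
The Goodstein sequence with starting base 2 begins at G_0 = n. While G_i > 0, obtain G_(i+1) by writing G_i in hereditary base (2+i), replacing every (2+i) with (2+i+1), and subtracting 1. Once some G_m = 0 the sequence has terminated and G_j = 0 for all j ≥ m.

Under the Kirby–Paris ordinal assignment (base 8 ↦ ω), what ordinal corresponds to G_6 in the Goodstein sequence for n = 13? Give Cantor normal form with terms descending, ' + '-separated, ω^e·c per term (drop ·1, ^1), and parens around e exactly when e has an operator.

base 2: 13 = 2^(2 + 1) + 2^2 + 1; at 3: 3^(3 + 1) + 3^3 + 1 = 109; next = 108
base 3: 108 = 3^(3 + 1) + 3^3; at 4: 4^(4 + 1) + 4^4 = 1280; next = 1279
base 4: 1279 = 4^(4 + 1) + 3·4^3 + 3·4^2 + 3·4 + 3; at 5: 5^(5 + 1) + 3·5^3 + 3·5^2 + 3·5 + 3 = 16093; next = 16092
base 5: 16092 = 5^(5 + 1) + 3·5^3 + 3·5^2 + 3·5 + 2; at 6: 6^(6 + 1) + 3·6^3 + 3·6^2 + 3·6 + 2 = 280712; next = 280711
base 6: 280711 = 6^(6 + 1) + 3·6^3 + 3·6^2 + 3·6 + 1; at 7: 7^(7 + 1) + 3·7^3 + 3·7^2 + 3·7 + 1 = 5765999; next = 5765998
base 7: 5765998 = 7^(7 + 1) + 3·7^3 + 3·7^2 + 3·7; at 8: 8^(8 + 1) + 3·8^3 + 3·8^2 + 3·8 = 134219480; next = 134219479

ω^(ω + 1) + ω^3·3 + ω^2·3 + ω·2 + 7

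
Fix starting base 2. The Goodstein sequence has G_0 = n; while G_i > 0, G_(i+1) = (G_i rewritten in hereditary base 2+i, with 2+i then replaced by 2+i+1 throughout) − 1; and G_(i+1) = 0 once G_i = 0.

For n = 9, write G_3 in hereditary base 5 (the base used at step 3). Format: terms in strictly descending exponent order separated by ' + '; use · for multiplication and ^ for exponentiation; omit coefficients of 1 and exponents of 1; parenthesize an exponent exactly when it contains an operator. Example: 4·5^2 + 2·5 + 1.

(0) 9|_2 = 2^(2 + 1) + 1 ↦ 3^(3 + 1) + 1|_3 = 82 ⇒ 81
(1) 81|_3 = 3^(3 + 1) ↦ 4^(4 + 1)|_4 = 1024 ⇒ 1023
(2) 1023|_4 = 3·4^4 + 3·4^3 + 3·4^2 + 3·4 + 3 ↦ 3·5^5 + 3·5^3 + 3·5^2 + 3·5 + 3|_5 = 9843 ⇒ 9842
(3) 9842|_5 = 3·5^5 + 3·5^3 + 3·5^2 + 3·5 + 2 ↦ 3·6^6 + 3·6^3 + 3·6^2 + 3·6 + 2|_6 = 140744 ⇒ 140743

3·5^5 + 3·5^3 + 3·5^2 + 3·5 + 2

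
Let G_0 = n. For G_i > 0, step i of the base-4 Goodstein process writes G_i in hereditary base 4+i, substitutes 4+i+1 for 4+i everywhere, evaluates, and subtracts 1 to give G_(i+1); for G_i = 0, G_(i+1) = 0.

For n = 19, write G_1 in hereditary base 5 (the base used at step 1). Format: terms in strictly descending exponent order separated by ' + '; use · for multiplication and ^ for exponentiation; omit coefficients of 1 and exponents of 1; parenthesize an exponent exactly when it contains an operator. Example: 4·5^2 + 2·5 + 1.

5^2 + 2

19 —HB4→ 4^2 + 3 —bump→ 5^2 + 3 = 28 —(−1)→ 27
27 —HB5→ 5^2 + 2 —bump→ 6^2 + 2 = 38 —(−1)→ 37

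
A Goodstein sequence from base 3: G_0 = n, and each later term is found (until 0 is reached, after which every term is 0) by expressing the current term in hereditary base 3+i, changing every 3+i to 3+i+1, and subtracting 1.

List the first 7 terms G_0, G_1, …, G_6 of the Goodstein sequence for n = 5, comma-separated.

5, 5, 5, 5, 4, 3, 2

base 3: 5 = 3 + 2; at 4: 4 + 2 = 6; next = 5
base 4: 5 = 4 + 1; at 5: 5 + 1 = 6; next = 5
base 5: 5 = 5; at 6: 6 = 6; next = 5
base 6: 5 = 5; at 7: 5 = 5; next = 4
base 7: 4 = 4; at 8: 4 = 4; next = 3
base 8: 3 = 3; at 9: 3 = 3; next = 2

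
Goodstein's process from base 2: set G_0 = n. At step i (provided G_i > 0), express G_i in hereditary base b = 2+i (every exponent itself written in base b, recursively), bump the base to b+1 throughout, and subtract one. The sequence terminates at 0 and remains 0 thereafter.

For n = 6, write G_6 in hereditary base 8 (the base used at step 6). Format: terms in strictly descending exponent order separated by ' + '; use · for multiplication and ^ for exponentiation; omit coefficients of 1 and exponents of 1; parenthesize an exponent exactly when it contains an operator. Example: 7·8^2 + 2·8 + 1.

5·8^5 + 5·8^4 + 5·8^3 + 5·8^2 + 5·8 + 3

step 0: 6 = 2^2 + 2; sub 3 for 2: 3^3 + 3; = 30; G_1 = 30−1 = 29
step 1: 29 = 3^3 + 2; sub 4 for 3: 4^4 + 2; = 258; G_2 = 258−1 = 257
step 2: 257 = 4^4 + 1; sub 5 for 4: 5^5 + 1; = 3126; G_3 = 3126−1 = 3125
step 3: 3125 = 5^5; sub 6 for 5: 6^6; = 46656; G_4 = 46656−1 = 46655
step 4: 46655 = 5·6^5 + 5·6^4 + 5·6^3 + 5·6^2 + 5·6 + 5; sub 7 for 6: 5·7^5 + 5·7^4 + 5·7^3 + 5·7^2 + 5·7 + 5; = 98040; G_5 = 98040−1 = 98039
step 5: 98039 = 5·7^5 + 5·7^4 + 5·7^3 + 5·7^2 + 5·7 + 4; sub 8 for 7: 5·8^5 + 5·8^4 + 5·8^3 + 5·8^2 + 5·8 + 4; = 187244; G_6 = 187244−1 = 187243
step 6: 187243 = 5·8^5 + 5·8^4 + 5·8^3 + 5·8^2 + 5·8 + 3; sub 9 for 8: 5·9^5 + 5·9^4 + 5·9^3 + 5·9^2 + 5·9 + 3; = 332148; G_7 = 332148−1 = 332147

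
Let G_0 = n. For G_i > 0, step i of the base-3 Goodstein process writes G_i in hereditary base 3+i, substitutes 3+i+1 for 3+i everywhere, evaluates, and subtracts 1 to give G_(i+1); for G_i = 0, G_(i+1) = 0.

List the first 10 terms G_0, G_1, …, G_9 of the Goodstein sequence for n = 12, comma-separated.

[0] 12 ≡ 3^2 + 3 (base 3). Lift 4: 20. −1: 19.
[1] 19 ≡ 4^2 + 3 (base 4). Lift 5: 28. −1: 27.
[2] 27 ≡ 5^2 + 2 (base 5). Lift 6: 38. −1: 37.
[3] 37 ≡ 6^2 + 1 (base 6). Lift 7: 50. −1: 49.
[4] 49 ≡ 7^2 (base 7). Lift 8: 64. −1: 63.
[5] 63 ≡ 7·8 + 7 (base 8). Lift 9: 70. −1: 69.
[6] 69 ≡ 7·9 + 6 (base 9). Lift 10: 76. −1: 75.
[7] 75 ≡ 7·10 + 5 (base 10). Lift 11: 82. −1: 81.
[8] 81 ≡ 7·11 + 4 (base 11). Lift 12: 88. −1: 87.

12, 19, 27, 37, 49, 63, 69, 75, 81, 87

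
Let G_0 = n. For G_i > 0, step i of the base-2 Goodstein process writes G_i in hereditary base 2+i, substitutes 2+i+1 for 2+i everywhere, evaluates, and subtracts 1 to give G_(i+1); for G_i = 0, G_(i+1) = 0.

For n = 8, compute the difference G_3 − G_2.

base 2: 8 = 2^(2 + 1); at 3: 3^(3 + 1) = 81; next = 80
base 3: 80 = 2·3^3 + 2·3^2 + 2·3 + 2; at 4: 2·4^4 + 2·4^2 + 2·4 + 2 = 554; next = 553
base 4: 553 = 2·4^4 + 2·4^2 + 2·4 + 1; at 5: 2·5^5 + 2·5^2 + 2·5 + 1 = 6311; next = 6310

5757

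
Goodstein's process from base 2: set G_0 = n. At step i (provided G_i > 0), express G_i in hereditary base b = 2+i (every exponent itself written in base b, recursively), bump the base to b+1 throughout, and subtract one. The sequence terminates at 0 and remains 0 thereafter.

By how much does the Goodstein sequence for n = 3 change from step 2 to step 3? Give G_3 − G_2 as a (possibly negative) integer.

-1

G_0 = 3. HB_2(3) = 2 + 1. Bump = 4. G_1 = 3.
G_1 = 3. HB_3(3) = 3. Bump = 4. G_2 = 3.
G_2 = 3. HB_4(3) = 3. Bump = 3. G_3 = 2.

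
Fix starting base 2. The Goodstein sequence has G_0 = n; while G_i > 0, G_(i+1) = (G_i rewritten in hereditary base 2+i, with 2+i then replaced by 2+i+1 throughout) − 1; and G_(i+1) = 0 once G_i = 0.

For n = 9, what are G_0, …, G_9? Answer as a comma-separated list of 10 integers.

9 —HB2→ 2^(2 + 1) + 1 —bump→ 3^(3 + 1) + 1 = 82 —(−1)→ 81
81 —HB3→ 3^(3 + 1) —bump→ 4^(4 + 1) = 1024 —(−1)→ 1023
1023 —HB4→ 3·4^4 + 3·4^3 + 3·4^2 + 3·4 + 3 —bump→ 3·5^5 + 3·5^3 + 3·5^2 + 3·5 + 3 = 9843 —(−1)→ 9842
9842 —HB5→ 3·5^5 + 3·5^3 + 3·5^2 + 3·5 + 2 —bump→ 3·6^6 + 3·6^3 + 3·6^2 + 3·6 + 2 = 140744 —(−1)→ 140743
140743 —HB6→ 3·6^6 + 3·6^3 + 3·6^2 + 3·6 + 1 —bump→ 3·7^7 + 3·7^3 + 3·7^2 + 3·7 + 1 = 2471827 —(−1)→ 2471826
2471826 —HB7→ 3·7^7 + 3·7^3 + 3·7^2 + 3·7 —bump→ 3·8^8 + 3·8^3 + 3·8^2 + 3·8 = 50333400 —(−1)→ 50333399
50333399 —HB8→ 3·8^8 + 3·8^3 + 3·8^2 + 2·8 + 7 —bump→ 3·9^9 + 3·9^3 + 3·9^2 + 2·9 + 7 = 1162263922 —(−1)→ 1162263921
1162263921 —HB9→ 3·9^9 + 3·9^3 + 3·9^2 + 2·9 + 6 —bump→ 3·10^10 + 3·10^3 + 3·10^2 + 2·10 + 6 = 30000003326 —(−1)→ 30000003325
30000003325 —HB10→ 3·10^10 + 3·10^3 + 3·10^2 + 2·10 + 5 —bump→ 3·11^11 + 3·11^3 + 3·11^2 + 2·11 + 5 = 855935016216 —(−1)→ 855935016215

9, 81, 1023, 9842, 140743, 2471826, 50333399, 1162263921, 30000003325, 855935016215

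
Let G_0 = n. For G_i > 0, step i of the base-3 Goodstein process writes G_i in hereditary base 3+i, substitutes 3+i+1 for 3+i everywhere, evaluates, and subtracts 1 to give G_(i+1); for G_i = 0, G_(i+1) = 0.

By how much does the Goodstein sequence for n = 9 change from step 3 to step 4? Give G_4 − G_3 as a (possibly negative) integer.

[0] 9 ≡ 3^2 (base 3). Lift 4: 16. −1: 15.
[1] 15 ≡ 3·4 + 3 (base 4). Lift 5: 18. −1: 17.
[2] 17 ≡ 3·5 + 2 (base 5). Lift 6: 20. −1: 19.
[3] 19 ≡ 3·6 + 1 (base 6). Lift 7: 22. −1: 21.

2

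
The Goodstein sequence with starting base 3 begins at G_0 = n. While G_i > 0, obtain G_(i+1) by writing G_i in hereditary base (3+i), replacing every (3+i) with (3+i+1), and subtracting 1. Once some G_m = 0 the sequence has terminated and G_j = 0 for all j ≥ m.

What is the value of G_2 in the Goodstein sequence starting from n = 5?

5

5 —HB3→ 3 + 2 —bump→ 4 + 2 = 6 —(−1)→ 5
5 —HB4→ 4 + 1 —bump→ 5 + 1 = 6 —(−1)→ 5
5 —HB5→ 5 —bump→ 6 = 6 —(−1)→ 5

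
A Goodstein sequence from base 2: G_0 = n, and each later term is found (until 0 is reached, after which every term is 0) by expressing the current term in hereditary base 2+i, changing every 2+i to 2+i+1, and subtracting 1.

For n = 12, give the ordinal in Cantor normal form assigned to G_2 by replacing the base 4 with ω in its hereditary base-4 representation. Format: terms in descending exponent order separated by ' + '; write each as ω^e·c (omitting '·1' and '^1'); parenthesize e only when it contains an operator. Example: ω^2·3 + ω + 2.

ω^(ω + 1) + ω^2·2 + ω·2 + 1

12 —HB2→ 2^(2 + 1) + 2^2 —bump→ 3^(3 + 1) + 3^3 = 108 —(−1)→ 107
107 —HB3→ 3^(3 + 1) + 2·3^2 + 2·3 + 2 —bump→ 4^(4 + 1) + 2·4^2 + 2·4 + 2 = 1066 —(−1)→ 1065
1065 —HB4→ 4^(4 + 1) + 2·4^2 + 2·4 + 1 —bump→ 5^(5 + 1) + 2·5^2 + 2·5 + 1 = 15686 —(−1)→ 15685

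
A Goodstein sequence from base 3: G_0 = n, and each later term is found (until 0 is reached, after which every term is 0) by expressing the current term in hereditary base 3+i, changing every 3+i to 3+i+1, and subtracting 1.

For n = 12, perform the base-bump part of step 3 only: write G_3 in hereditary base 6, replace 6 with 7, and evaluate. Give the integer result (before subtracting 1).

50

G_0=12  [base 3] 3^2 + 3  →[3↦4]→  4^2 + 4 = 20  −1 ⇒ G_1=19
G_1=19  [base 4] 4^2 + 3  →[4↦5]→  5^2 + 3 = 28  −1 ⇒ G_2=27
G_2=27  [base 5] 5^2 + 2  →[5↦6]→  6^2 + 2 = 38  −1 ⇒ G_3=37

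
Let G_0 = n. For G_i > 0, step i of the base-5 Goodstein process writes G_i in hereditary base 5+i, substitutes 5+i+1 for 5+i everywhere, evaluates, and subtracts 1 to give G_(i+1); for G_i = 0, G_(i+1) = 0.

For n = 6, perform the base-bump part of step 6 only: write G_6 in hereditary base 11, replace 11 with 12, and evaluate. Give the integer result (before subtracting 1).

i=0: 6 = 5 + 1 (b=5); 5→6: 6 + 1 = 7; 7−1 = 6
i=1: 6 = 6 (b=6); 6→7: 7 = 7; 7−1 = 6
i=2: 6 = 6 (b=7); 7→8: 6 = 6; 6−1 = 5
i=3: 5 = 5 (b=8); 8→9: 5 = 5; 5−1 = 4
i=4: 4 = 4 (b=9); 9→10: 4 = 4; 4−1 = 3
i=5: 3 = 3 (b=10); 10→11: 3 = 3; 3−1 = 2
i=6: 2 = 2 (b=11); 11→12: 2 = 2; 2−1 = 1

2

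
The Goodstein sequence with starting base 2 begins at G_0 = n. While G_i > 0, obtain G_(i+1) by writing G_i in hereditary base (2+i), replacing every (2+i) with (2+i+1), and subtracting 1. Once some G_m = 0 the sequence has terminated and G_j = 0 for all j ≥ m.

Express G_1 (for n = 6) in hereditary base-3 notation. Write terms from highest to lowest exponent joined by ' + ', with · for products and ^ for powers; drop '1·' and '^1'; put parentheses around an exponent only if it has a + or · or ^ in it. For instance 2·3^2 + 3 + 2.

3^3 + 2

[0] 6 ≡ 2^2 + 2 (base 2). Lift 3: 30. −1: 29.
[1] 29 ≡ 3^3 + 2 (base 3). Lift 4: 258. −1: 257.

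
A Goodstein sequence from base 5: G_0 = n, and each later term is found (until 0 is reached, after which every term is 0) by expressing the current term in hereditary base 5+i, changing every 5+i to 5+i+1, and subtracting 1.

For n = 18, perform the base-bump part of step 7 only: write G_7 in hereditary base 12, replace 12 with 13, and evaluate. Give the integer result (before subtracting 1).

(0) 18|_5 = 3·5 + 3 ↦ 3·6 + 3|_6 = 21 ⇒ 20
(1) 20|_6 = 3·6 + 2 ↦ 3·7 + 2|_7 = 23 ⇒ 22
(2) 22|_7 = 3·7 + 1 ↦ 3·8 + 1|_8 = 25 ⇒ 24
(3) 24|_8 = 3·8 ↦ 3·9|_9 = 27 ⇒ 26
(4) 26|_9 = 2·9 + 8 ↦ 2·10 + 8|_10 = 28 ⇒ 27
(5) 27|_10 = 2·10 + 7 ↦ 2·11 + 7|_11 = 29 ⇒ 28
(6) 28|_11 = 2·11 + 6 ↦ 2·12 + 6|_12 = 30 ⇒ 29
(7) 29|_12 = 2·12 + 5 ↦ 2·13 + 5|_13 = 31 ⇒ 30

31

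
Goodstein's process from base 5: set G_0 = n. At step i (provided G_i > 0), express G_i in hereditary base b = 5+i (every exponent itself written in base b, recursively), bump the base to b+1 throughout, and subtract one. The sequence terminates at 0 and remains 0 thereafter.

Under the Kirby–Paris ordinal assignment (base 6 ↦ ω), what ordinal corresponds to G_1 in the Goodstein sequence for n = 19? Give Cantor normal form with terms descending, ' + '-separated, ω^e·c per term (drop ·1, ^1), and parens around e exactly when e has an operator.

ω·3 + 3

19 —HB5→ 3·5 + 4 —bump→ 3·6 + 4 = 22 —(−1)→ 21
21 —HB6→ 3·6 + 3 —bump→ 3·7 + 3 = 24 —(−1)→ 23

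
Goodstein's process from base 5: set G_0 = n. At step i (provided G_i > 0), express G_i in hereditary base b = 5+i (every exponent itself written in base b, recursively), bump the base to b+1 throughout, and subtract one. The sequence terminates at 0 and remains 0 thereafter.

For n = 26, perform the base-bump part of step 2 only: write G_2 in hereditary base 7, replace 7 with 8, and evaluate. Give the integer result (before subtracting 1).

[0] 26 ≡ 5^2 + 1 (base 5). Lift 6: 37. −1: 36.
[1] 36 ≡ 6^2 (base 6). Lift 7: 49. −1: 48.
[2] 48 ≡ 6·7 + 6 (base 7). Lift 8: 54. −1: 53.

54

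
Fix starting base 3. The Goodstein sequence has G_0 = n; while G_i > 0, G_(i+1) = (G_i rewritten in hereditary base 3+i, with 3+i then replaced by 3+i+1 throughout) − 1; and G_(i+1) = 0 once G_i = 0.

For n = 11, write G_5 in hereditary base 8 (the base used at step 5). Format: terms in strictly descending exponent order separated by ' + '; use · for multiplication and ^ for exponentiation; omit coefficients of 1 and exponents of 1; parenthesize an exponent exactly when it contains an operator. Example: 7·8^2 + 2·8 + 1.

[0] 11 ≡ 3^2 + 2 (base 3). Lift 4: 18. −1: 17.
[1] 17 ≡ 4^2 + 1 (base 4). Lift 5: 26. −1: 25.
[2] 25 ≡ 5^2 (base 5). Lift 6: 36. −1: 35.
[3] 35 ≡ 5·6 + 5 (base 6). Lift 7: 40. −1: 39.
[4] 39 ≡ 5·7 + 4 (base 7). Lift 8: 44. −1: 43.
[5] 43 ≡ 5·8 + 3 (base 8). Lift 9: 48. −1: 47.

5·8 + 3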